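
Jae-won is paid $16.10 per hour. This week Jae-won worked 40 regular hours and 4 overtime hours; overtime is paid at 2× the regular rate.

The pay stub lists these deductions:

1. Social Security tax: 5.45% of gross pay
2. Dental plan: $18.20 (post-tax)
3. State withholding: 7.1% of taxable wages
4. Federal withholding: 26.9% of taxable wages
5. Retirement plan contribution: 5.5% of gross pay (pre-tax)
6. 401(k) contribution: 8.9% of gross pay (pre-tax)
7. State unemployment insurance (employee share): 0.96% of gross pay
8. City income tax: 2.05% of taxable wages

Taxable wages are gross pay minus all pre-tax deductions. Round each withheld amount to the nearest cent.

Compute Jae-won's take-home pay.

Regular pay: 40 × $16.10 = $644.00
Overtime pay: 4 × $16.10 × 2 = $128.80
Gross pay = $644.00 + $128.80 = $772.80
401(k) contribution: $772.80 × 0.089 = $68.78
Retirement plan contribution: $772.80 × 0.055 = $42.50
Pre-tax total = $68.78 + $42.50 = $111.28
Taxable wages = $772.80 − $111.28 = $661.52
Federal withholding: $661.52 × 0.269 = $177.95
State withholding: $661.52 × 0.071 = $46.97
City income tax: $661.52 × 0.0205 = $13.56
State unemployment insurance (employee share): $772.80 × 0.0096 = $7.42
Social Security tax: $772.80 × 0.0545 = $42.12
Dental plan: $18.20
Total deductions = $68.78 + $42.50 + $177.95 + $46.97 + $13.56 + $7.42 + $42.12 + $18.20 = $417.50
Net pay = $772.80 − $417.50 = $355.30

$355.30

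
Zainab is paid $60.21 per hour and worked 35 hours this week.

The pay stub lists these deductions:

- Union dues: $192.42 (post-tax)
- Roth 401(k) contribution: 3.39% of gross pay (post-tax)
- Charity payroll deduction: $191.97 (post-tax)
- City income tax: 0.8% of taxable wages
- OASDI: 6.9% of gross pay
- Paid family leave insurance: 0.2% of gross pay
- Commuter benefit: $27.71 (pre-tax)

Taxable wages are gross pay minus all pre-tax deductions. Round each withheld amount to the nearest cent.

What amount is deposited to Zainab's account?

$1,457.55

Gross pay: 35 × $60.21 = $2,107.35
Commuter benefit: $27.71
Taxable wages = $2,107.35 − $27.71 = $2,079.64
City income tax: $2,079.64 × 0.008 = $16.64
Paid family leave insurance: $2,107.35 × 0.002 = $4.21
OASDI: $2,107.35 × 0.069 = $145.41
Union dues: $192.42
Roth 401(k) contribution: $2,107.35 × 0.0339 = $71.44
Charity payroll deduction: $191.97
Total deductions = $27.71 + $16.64 + $4.21 + $145.41 + $192.42 + $71.44 + $191.97 = $649.80
Net pay = $2,107.35 − $649.80 = $1,457.55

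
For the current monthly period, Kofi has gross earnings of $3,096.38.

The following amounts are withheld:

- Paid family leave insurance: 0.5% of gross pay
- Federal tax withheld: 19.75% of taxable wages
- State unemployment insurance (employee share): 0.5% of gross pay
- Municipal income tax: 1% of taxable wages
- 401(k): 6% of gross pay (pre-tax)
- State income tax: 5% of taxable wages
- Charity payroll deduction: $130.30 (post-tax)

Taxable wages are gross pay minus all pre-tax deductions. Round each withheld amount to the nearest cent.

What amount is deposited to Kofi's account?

401(k): $3,096.38 × 0.06 = $185.78
Taxable wages = $3,096.38 − $185.78 = $2,910.60
State income tax: $2,910.60 × 0.05 = $145.53
Federal tax withheld: $2,910.60 × 0.1975 = $574.84
Municipal income tax: $2,910.60 × 0.01 = $29.11
Paid family leave insurance: $3,096.38 × 0.005 = $15.48
State unemployment insurance (employee share): $3,096.38 × 0.005 = $15.48
Charity payroll deduction: $130.30
Total deductions = $185.78 + $145.53 + $574.84 + $29.11 + $15.48 + $15.48 + $130.30 = $1,096.52
Net pay = $3,096.38 − $1,096.52 = $1,999.86

$1,999.86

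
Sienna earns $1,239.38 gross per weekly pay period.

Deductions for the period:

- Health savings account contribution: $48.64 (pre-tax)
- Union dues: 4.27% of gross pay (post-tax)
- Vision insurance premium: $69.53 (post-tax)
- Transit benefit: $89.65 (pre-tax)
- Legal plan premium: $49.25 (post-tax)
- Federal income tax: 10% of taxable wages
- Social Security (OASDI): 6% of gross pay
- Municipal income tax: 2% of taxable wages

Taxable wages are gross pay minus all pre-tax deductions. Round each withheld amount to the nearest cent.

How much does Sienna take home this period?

Transit benefit: $89.65
Health savings account contribution: $48.64
Pre-tax total = $89.65 + $48.64 = $138.29
Taxable wages = $1,239.38 − $138.29 = $1,101.09
Federal income tax: $1,101.09 × 0.1 = $110.11
Municipal income tax: $1,101.09 × 0.02 = $22.02
Social Security (OASDI): $1,239.38 × 0.06 = $74.36
Vision insurance premium: $69.53
Legal plan premium: $49.25
Union dues: $1,239.38 × 0.0427 = $52.92
Total deductions = $89.65 + $48.64 + $110.11 + $22.02 + $74.36 + $69.53 + $49.25 + $52.92 = $516.48
Net pay = $1,239.38 − $516.48 = $722.90

$722.90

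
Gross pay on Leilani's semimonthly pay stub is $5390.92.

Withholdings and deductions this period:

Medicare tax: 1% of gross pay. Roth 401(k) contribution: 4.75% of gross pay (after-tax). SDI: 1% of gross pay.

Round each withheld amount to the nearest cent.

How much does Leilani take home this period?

$5027.03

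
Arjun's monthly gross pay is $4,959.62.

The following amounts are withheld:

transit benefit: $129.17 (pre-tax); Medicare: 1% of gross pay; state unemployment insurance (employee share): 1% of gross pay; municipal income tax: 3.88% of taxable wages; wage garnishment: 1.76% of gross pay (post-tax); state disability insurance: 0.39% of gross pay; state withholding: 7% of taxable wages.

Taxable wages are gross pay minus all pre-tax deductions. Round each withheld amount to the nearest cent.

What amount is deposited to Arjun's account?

Transit benefit: $129.17
Taxable wages = $4,959.62 − $129.17 = $4,830.45
Municipal income tax: $4,830.45 × 0.0388 = $187.42
State withholding: $4,830.45 × 0.07 = $338.13
State disability insurance: $4,959.62 × 0.0039 = $19.34
Medicare: $4,959.62 × 0.01 = $49.60
State unemployment insurance (employee share): $4,959.62 × 0.01 = $49.60
Wage garnishment: $4,959.62 × 0.0176 = $87.29
Total deductions = $129.17 + $187.42 + $338.13 + $19.34 + $49.60 + $49.60 + $87.29 = $860.55
Net pay = $4,959.62 − $860.55 = $4,099.07

$4,099.07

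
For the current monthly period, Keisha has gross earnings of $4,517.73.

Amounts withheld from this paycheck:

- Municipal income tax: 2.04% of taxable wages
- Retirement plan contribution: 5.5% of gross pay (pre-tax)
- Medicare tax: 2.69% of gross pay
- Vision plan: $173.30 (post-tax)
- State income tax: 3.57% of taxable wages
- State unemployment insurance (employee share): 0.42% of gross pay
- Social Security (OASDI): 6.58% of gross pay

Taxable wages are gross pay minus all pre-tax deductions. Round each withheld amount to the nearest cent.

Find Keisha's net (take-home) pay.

$3,418.68

Retirement plan contribution: $4,517.73 × 0.055 = $248.48
Taxable wages = $4,517.73 − $248.48 = $4,269.25
State income tax: $4,269.25 × 0.0357 = $152.41
Municipal income tax: $4,269.25 × 0.0204 = $87.09
State unemployment insurance (employee share): $4,517.73 × 0.0042 = $18.97
Social Security (OASDI): $4,517.73 × 0.0658 = $297.27
Medicare tax: $4,517.73 × 0.0269 = $121.53
Vision plan: $173.30
Total deductions = $248.48 + $152.41 + $87.09 + $18.97 + $297.27 + $121.53 + $173.30 = $1,099.05
Net pay = $4,517.73 − $1,099.05 = $3,418.68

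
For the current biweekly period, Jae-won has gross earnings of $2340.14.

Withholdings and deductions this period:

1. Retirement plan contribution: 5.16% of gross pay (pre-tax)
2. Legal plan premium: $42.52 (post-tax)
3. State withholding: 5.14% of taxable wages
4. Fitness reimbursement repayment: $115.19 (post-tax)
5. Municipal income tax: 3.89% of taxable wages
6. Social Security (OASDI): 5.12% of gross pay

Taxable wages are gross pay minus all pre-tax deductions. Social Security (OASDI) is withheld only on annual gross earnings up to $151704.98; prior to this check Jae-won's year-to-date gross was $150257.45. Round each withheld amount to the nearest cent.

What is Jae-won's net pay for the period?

Retirement plan contribution: $2340.14 × 0.0516 = $120.75
Taxable wages = $2340.14 − $120.75 = $2219.39
State withholding: $2219.39 × 0.0514 = $114.08
Municipal income tax: $2219.39 × 0.0389 = $86.33
Social Security (OASDI): only $151704.98 − $150257.45 = $1447.53 of this check is subject → $1447.53 × 0.0512 = $74.11
Legal plan premium: $42.52
Fitness reimbursement repayment: $115.19
Total deductions = $120.75 + $114.08 + $86.33 + $74.11 + $42.52 + $115.19 = $552.98
Net pay = $2340.14 − $552.98 = $1787.16

$1787.16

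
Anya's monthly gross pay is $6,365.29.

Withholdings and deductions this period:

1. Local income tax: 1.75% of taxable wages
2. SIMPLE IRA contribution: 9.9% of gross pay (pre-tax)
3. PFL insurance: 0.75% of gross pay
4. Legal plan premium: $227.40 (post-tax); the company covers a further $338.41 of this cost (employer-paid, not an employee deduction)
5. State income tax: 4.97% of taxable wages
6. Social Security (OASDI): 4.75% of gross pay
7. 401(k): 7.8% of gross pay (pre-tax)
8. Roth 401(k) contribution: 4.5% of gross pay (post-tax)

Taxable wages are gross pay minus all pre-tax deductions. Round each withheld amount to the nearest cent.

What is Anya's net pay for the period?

$4,022.67

401(k): $6,365.29 × 0.078 = $496.49
SIMPLE IRA contribution: $6,365.29 × 0.099 = $630.16
Pre-tax total = $496.49 + $630.16 = $1,126.65
Taxable wages = $6,365.29 − $1,126.65 = $5,238.64
Local income tax: $5,238.64 × 0.0175 = $91.68
State income tax: $5,238.64 × 0.0497 = $260.36
PFL insurance: $6,365.29 × 0.0075 = $47.74
Social Security (OASDI): $6,365.29 × 0.0475 = $302.35
Roth 401(k) contribution: $6,365.29 × 0.045 = $286.44
Legal plan premium: $227.40
(Employer's $338.41 toward legal plan premium is not withheld from the employee.)
Total deductions = $496.49 + $630.16 + $91.68 + $260.36 + $47.74 + $302.35 + $286.44 + $227.40 = $2,342.62
Net pay = $6,365.29 − $2,342.62 = $4,022.67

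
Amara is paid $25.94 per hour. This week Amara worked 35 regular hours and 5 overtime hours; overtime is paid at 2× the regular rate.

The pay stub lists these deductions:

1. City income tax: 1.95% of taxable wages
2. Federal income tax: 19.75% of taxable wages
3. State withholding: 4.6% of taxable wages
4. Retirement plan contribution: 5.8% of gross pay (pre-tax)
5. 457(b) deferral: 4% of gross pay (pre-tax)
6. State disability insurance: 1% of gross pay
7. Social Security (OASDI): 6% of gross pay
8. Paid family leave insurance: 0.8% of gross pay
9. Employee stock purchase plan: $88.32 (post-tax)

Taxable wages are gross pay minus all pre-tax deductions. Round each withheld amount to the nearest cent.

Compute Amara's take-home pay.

$596.63

Regular pay: 35 × $25.94 = $907.90
Overtime pay: 5 × $25.94 × 2 = $259.40
Gross pay = $907.90 + $259.40 = $1,167.30
457(b) deferral: $1,167.30 × 0.04 = $46.69
Retirement plan contribution: $1,167.30 × 0.058 = $67.70
Pre-tax total = $46.69 + $67.70 = $114.39
Taxable wages = $1,167.30 − $114.39 = $1,052.91
City income tax: $1,052.91 × 0.0195 = $20.53
State withholding: $1,052.91 × 0.046 = $48.43
Federal income tax: $1,052.91 × 0.1975 = $207.95
State disability insurance: $1,167.30 × 0.01 = $11.67
Social Security (OASDI): $1,167.30 × 0.06 = $70.04
Paid family leave insurance: $1,167.30 × 0.008 = $9.34
Employee stock purchase plan: $88.32
Total deductions = $46.69 + $67.70 + $20.53 + $48.43 + $207.95 + $11.67 + $70.04 + $9.34 + $88.32 = $570.67
Net pay = $1,167.30 − $570.67 = $596.63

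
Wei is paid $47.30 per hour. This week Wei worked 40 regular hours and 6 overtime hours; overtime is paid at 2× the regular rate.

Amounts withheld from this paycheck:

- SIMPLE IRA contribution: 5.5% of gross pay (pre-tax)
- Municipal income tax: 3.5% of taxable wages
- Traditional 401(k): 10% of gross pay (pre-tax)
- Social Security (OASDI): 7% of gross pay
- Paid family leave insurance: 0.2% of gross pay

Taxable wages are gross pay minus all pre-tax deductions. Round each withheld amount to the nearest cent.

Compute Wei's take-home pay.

$1828.53

Regular pay: 40 × $47.30 = $1892.00
Overtime pay: 6 × $47.30 × 2 = $567.60
Gross pay = $1892.00 + $567.60 = $2459.60
Traditional 401(k): $2459.60 × 0.1 = $245.96
SIMPLE IRA contribution: $2459.60 × 0.055 = $135.28
Pre-tax total = $245.96 + $135.28 = $381.24
Taxable wages = $2459.60 − $381.24 = $2078.36
Municipal income tax: $2078.36 × 0.035 = $72.74
Paid family leave insurance: $2459.60 × 0.002 = $4.92
Social Security (OASDI): $2459.60 × 0.07 = $172.17
Total deductions = $245.96 + $135.28 + $72.74 + $4.92 + $172.17 = $631.07
Net pay = $2459.60 − $631.07 = $1828.53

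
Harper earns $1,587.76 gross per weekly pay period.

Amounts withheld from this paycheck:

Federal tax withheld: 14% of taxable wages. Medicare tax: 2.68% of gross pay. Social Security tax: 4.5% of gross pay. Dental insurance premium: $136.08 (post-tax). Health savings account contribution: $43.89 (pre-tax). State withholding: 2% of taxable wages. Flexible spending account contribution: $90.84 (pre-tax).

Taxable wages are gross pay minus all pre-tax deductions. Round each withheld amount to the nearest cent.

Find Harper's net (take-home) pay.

Flexible spending account contribution: $90.84
Health savings account contribution: $43.89
Pre-tax total = $90.84 + $43.89 = $134.73
Taxable wages = $1,587.76 − $134.73 = $1,453.03
Federal tax withheld: $1,453.03 × 0.14 = $203.42
State withholding: $1,453.03 × 0.02 = $29.06
Social Security tax: $1,587.76 × 0.045 = $71.45
Medicare tax: $1,587.76 × 0.0268 = $42.55
Dental insurance premium: $136.08
Total deductions = $90.84 + $43.89 + $203.42 + $29.06 + $71.45 + $42.55 + $136.08 = $617.29
Net pay = $1,587.76 − $617.29 = $970.47

$970.47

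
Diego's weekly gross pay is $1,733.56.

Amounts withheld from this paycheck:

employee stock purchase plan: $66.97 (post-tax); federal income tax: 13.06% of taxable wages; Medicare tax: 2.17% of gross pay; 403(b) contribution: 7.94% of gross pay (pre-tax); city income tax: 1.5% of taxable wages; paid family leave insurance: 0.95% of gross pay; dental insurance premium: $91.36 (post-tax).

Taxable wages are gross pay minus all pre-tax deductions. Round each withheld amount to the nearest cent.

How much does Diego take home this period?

403(b) contribution: $1,733.56 × 0.0794 = $137.64
Taxable wages = $1,733.56 − $137.64 = $1,595.92
Federal income tax: $1,595.92 × 0.1306 = $208.43
City income tax: $1,595.92 × 0.015 = $23.94
Medicare tax: $1,733.56 × 0.0217 = $37.62
Paid family leave insurance: $1,733.56 × 0.0095 = $16.47
Employee stock purchase plan: $66.97
Dental insurance premium: $91.36
Total deductions = $137.64 + $208.43 + $23.94 + $37.62 + $16.47 + $66.97 + $91.36 = $582.43
Net pay = $1,733.56 − $582.43 = $1,151.13

$1,151.13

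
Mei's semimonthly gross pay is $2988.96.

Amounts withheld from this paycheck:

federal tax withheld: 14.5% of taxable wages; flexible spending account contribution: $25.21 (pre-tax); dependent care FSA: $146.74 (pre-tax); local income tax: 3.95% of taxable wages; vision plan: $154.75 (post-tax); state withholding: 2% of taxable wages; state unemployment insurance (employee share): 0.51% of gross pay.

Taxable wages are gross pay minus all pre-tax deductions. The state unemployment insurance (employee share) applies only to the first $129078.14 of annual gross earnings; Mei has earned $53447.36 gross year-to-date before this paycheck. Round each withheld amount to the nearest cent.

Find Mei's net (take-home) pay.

$2070.94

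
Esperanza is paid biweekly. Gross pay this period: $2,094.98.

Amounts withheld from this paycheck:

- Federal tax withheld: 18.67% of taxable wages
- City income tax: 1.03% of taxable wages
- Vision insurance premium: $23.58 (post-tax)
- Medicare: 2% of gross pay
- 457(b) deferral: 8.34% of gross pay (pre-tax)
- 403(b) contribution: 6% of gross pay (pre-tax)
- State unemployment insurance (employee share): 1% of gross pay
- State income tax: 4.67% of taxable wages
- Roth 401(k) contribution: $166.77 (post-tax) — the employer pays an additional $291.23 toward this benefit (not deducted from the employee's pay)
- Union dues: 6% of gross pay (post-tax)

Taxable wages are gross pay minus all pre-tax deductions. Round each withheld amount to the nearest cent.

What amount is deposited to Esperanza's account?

$978.33

403(b) contribution: $2,094.98 × 0.06 = $125.70
457(b) deferral: $2,094.98 × 0.0834 = $174.72
Pre-tax total = $125.70 + $174.72 = $300.42
Taxable wages = $2,094.98 − $300.42 = $1,794.56
State income tax: $1,794.56 × 0.0467 = $83.81
Federal tax withheld: $1,794.56 × 0.1867 = $335.04
City income tax: $1,794.56 × 0.0103 = $18.48
Medicare: $2,094.98 × 0.02 = $41.90
State unemployment insurance (employee share): $2,094.98 × 0.01 = $20.95
Roth 401(k) contribution: $166.77
Union dues: $2,094.98 × 0.06 = $125.70
Vision insurance premium: $23.58
(Employer's $291.23 toward Roth 401(k) contribution is not withheld from the employee.)
Total deductions = $125.70 + $174.72 + $83.81 + $335.04 + $18.48 + $41.90 + $20.95 + $166.77 + $125.70 + $23.58 = $1,116.65
Net pay = $2,094.98 − $1,116.65 = $978.33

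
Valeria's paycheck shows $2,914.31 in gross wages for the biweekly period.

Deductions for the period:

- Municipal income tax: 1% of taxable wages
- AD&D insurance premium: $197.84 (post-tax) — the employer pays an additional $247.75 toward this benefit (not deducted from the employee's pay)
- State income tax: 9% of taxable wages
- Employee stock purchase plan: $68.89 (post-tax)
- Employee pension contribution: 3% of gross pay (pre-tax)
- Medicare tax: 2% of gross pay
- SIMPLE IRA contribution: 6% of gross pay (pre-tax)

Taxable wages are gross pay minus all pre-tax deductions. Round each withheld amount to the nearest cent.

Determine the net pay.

SIMPLE IRA contribution: $2,914.31 × 0.06 = $174.86
Employee pension contribution: $2,914.31 × 0.03 = $87.43
Pre-tax total = $174.86 + $87.43 = $262.29
Taxable wages = $2,914.31 − $262.29 = $2,652.02
Municipal income tax: $2,652.02 × 0.01 = $26.52
State income tax: $2,652.02 × 0.09 = $238.68
Medicare tax: $2,914.31 × 0.02 = $58.29
AD&D insurance premium: $197.84
Employee stock purchase plan: $68.89
(Employer's $247.75 toward AD&D insurance premium is not withheld from the employee.)
Total deductions = $174.86 + $87.43 + $26.52 + $238.68 + $58.29 + $197.84 + $68.89 = $852.51
Net pay = $2,914.31 − $852.51 = $2,061.80

$2,061.80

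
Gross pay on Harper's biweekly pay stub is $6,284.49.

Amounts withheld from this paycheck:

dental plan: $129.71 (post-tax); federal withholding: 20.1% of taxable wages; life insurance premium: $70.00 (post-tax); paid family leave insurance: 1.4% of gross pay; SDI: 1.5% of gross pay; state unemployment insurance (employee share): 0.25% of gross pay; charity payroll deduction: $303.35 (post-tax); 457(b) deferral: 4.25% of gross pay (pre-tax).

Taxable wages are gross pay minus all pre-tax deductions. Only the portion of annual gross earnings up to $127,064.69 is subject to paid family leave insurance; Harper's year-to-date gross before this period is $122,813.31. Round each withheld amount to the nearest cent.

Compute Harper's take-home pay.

$4,135.34

457(b) deferral: $6,284.49 × 0.0425 = $267.09
Taxable wages = $6,284.49 − $267.09 = $6,017.40
Federal withholding: $6,017.40 × 0.201 = $1,209.50
State unemployment insurance (employee share): $6,284.49 × 0.0025 = $15.71
Paid family leave insurance: only $127,064.69 − $122,813.31 = $4,251.38 of this check is subject → $4,251.38 × 0.014 = $59.52
SDI: $6,284.49 × 0.015 = $94.27
Dental plan: $129.71
Life insurance premium: $70.00
Charity payroll deduction: $303.35
Total deductions = $267.09 + $1,209.50 + $15.71 + $59.52 + $94.27 + $129.71 + $70.00 + $303.35 = $2,149.15
Net pay = $6,284.49 − $2,149.15 = $4,135.34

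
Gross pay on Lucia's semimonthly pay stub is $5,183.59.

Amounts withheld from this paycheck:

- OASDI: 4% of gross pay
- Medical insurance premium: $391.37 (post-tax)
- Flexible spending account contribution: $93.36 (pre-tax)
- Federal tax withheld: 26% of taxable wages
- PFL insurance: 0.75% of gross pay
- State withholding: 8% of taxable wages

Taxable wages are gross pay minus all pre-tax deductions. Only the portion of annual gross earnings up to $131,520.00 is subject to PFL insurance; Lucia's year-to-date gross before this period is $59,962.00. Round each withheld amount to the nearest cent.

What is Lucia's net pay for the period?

$2,721.96

Flexible spending account contribution: $93.36
Taxable wages = $5,183.59 − $93.36 = $5,090.23
State withholding: $5,090.23 × 0.08 = $407.22
Federal tax withheld: $5,090.23 × 0.26 = $1,323.46
OASDI: $5,183.59 × 0.04 = $207.34
PFL insurance: cap not yet reached, full $5,183.59 is subject → $5,183.59 × 0.0075 = $38.88
Medical insurance premium: $391.37
Total deductions = $93.36 + $407.22 + $1,323.46 + $207.34 + $38.88 + $391.37 = $2,461.63
Net pay = $5,183.59 − $2,461.63 = $2,721.96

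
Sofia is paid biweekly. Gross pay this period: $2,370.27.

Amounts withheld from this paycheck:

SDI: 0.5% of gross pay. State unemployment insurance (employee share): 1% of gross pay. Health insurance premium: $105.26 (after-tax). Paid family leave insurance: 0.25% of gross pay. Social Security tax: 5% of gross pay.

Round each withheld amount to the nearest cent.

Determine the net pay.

Paid family leave insurance: $2,370.27 × 0.0025 = $5.93
Social Security tax: $2,370.27 × 0.05 = $118.51
SDI: $2,370.27 × 0.005 = $11.85
State unemployment insurance (employee share): $2,370.27 × 0.01 = $23.70
Health insurance premium: $105.26
Total deductions = $5.93 + $118.51 + $11.85 + $23.70 + $105.26 = $265.25
Net pay = $2,370.27 − $265.25 = $2,105.02

$2,105.02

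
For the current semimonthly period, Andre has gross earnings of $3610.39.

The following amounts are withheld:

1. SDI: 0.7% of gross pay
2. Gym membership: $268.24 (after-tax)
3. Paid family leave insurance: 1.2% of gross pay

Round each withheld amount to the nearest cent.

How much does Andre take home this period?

Paid family leave insurance: $3610.39 × 0.012 = $43.32
SDI: $3610.39 × 0.007 = $25.27
Gym membership: $268.24
Total deductions = $43.32 + $25.27 + $268.24 = $336.83
Net pay = $3610.39 − $336.83 = $3273.56

$3273.56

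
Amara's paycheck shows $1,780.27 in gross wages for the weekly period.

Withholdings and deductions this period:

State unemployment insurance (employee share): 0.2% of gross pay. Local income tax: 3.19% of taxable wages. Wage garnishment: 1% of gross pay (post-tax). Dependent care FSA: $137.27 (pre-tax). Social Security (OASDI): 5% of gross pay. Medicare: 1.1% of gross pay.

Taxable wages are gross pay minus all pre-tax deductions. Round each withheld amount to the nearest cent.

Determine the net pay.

Dependent care FSA: $137.27
Taxable wages = $1,780.27 − $137.27 = $1,643.00
Local income tax: $1,643.00 × 0.0319 = $52.41
State unemployment insurance (employee share): $1,780.27 × 0.002 = $3.56
Medicare: $1,780.27 × 0.011 = $19.58
Social Security (OASDI): $1,780.27 × 0.05 = $89.01
Wage garnishment: $1,780.27 × 0.01 = $17.80
Total deductions = $137.27 + $52.41 + $3.56 + $19.58 + $89.01 + $17.80 = $319.63
Net pay = $1,780.27 − $319.63 = $1,460.64

$1,460.64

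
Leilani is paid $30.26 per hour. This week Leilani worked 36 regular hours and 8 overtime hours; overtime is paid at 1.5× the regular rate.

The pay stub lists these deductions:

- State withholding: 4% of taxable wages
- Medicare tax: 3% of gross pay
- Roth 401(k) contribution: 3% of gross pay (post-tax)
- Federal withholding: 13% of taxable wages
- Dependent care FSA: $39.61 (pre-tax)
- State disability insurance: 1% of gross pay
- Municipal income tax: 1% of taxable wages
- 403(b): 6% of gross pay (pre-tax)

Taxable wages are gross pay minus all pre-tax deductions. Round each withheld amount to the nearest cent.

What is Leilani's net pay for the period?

$985.43

Regular pay: 36 × $30.26 = $1089.36
Overtime pay: 8 × $30.26 × 1.5 = $363.12
Gross pay = $1089.36 + $363.12 = $1452.48
403(b): $1452.48 × 0.06 = $87.15
Dependent care FSA: $39.61
Pre-tax total = $87.15 + $39.61 = $126.76
Taxable wages = $1452.48 − $126.76 = $1325.72
State withholding: $1325.72 × 0.04 = $53.03
Municipal income tax: $1325.72 × 0.01 = $13.26
Federal withholding: $1325.72 × 0.13 = $172.34
State disability insurance: $1452.48 × 0.01 = $14.52
Medicare tax: $1452.48 × 0.03 = $43.57
Roth 401(k) contribution: $1452.48 × 0.03 = $43.57
Total deductions = $87.15 + $39.61 + $53.03 + $13.26 + $172.34 + $14.52 + $43.57 + $43.57 = $467.05
Net pay = $1452.48 − $467.05 = $985.43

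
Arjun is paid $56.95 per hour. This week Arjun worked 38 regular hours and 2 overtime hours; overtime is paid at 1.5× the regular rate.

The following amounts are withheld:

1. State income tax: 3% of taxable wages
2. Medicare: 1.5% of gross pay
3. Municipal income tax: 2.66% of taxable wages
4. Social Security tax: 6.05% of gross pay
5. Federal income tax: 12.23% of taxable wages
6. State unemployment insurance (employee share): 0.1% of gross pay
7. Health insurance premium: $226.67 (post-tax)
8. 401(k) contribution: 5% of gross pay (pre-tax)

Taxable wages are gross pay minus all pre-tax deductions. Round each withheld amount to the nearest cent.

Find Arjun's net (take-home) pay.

$1,416.08

Regular pay: 38 × $56.95 = $2,164.10
Overtime pay: 2 × $56.95 × 1.5 = $170.85
Gross pay = $2,164.10 + $170.85 = $2,334.95
401(k) contribution: $2,334.95 × 0.05 = $116.75
Taxable wages = $2,334.95 − $116.75 = $2,218.20
State income tax: $2,218.20 × 0.03 = $66.55
Municipal income tax: $2,218.20 × 0.0266 = $59.00
Federal income tax: $2,218.20 × 0.1223 = $271.29
State unemployment insurance (employee share): $2,334.95 × 0.001 = $2.33
Medicare: $2,334.95 × 0.015 = $35.02
Social Security tax: $2,334.95 × 0.0605 = $141.26
Health insurance premium: $226.67
Total deductions = $116.75 + $66.55 + $59.00 + $271.29 + $2.33 + $35.02 + $141.26 + $226.67 = $918.87
Net pay = $2,334.95 − $918.87 = $1,416.08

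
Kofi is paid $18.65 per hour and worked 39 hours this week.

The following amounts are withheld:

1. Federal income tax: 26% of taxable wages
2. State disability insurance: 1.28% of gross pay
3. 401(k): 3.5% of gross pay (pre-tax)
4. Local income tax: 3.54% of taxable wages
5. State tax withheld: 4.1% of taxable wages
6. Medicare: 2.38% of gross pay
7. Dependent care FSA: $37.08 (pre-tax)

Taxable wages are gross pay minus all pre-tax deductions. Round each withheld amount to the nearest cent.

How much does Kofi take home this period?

$414.55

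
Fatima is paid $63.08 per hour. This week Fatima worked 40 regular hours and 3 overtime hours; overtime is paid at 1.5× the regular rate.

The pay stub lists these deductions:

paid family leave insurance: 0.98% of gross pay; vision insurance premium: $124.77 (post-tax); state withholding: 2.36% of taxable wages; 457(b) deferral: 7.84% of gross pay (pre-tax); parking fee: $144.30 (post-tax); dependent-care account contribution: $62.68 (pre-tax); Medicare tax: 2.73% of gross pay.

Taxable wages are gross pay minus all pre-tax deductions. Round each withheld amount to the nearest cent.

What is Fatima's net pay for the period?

$2,091.53

Regular pay: 40 × $63.08 = $2,523.20
Overtime pay: 3 × $63.08 × 1.5 = $283.86
Gross pay = $2,523.20 + $283.86 = $2,807.06
Dependent-care account contribution: $62.68
457(b) deferral: $2,807.06 × 0.0784 = $220.07
Pre-tax total = $62.68 + $220.07 = $282.75
Taxable wages = $2,807.06 − $282.75 = $2,524.31
State withholding: $2,524.31 × 0.0236 = $59.57
Medicare tax: $2,807.06 × 0.0273 = $76.63
Paid family leave insurance: $2,807.06 × 0.0098 = $27.51
Vision insurance premium: $124.77
Parking fee: $144.30
Total deductions = $62.68 + $220.07 + $59.57 + $76.63 + $27.51 + $124.77 + $144.30 = $715.53
Net pay = $2,807.06 − $715.53 = $2,091.53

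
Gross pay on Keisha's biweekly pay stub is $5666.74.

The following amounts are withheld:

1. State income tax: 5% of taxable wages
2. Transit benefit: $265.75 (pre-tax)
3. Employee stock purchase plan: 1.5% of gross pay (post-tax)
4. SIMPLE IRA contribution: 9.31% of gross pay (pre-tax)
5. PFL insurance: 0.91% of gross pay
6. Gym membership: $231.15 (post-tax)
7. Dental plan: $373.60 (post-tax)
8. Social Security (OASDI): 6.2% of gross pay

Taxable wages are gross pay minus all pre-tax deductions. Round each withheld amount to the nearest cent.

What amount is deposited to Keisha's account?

$3537.09

Transit benefit: $265.75
SIMPLE IRA contribution: $5666.74 × 0.0931 = $527.57
Pre-tax total = $265.75 + $527.57 = $793.32
Taxable wages = $5666.74 − $793.32 = $4873.42
State income tax: $4873.42 × 0.05 = $243.67
PFL insurance: $5666.74 × 0.0091 = $51.57
Social Security (OASDI): $5666.74 × 0.062 = $351.34
Dental plan: $373.60
Employee stock purchase plan: $5666.74 × 0.015 = $85.00
Gym membership: $231.15
Total deductions = $265.75 + $527.57 + $243.67 + $51.57 + $351.34 + $373.60 + $85.00 + $231.15 = $2129.65
Net pay = $5666.74 − $2129.65 = $3537.09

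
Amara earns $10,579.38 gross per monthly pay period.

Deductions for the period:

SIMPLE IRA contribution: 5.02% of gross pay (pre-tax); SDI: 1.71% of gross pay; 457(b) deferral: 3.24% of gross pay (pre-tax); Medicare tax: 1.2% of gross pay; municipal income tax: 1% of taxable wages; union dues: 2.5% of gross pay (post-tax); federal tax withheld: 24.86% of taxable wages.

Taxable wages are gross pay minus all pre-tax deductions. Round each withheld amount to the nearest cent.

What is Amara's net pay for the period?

$6,623.34

SIMPLE IRA contribution: $10,579.38 × 0.0502 = $531.08
457(b) deferral: $10,579.38 × 0.0324 = $342.77
Pre-tax total = $531.08 + $342.77 = $873.85
Taxable wages = $10,579.38 − $873.85 = $9,705.53
Federal tax withheld: $9,705.53 × 0.2486 = $2,412.79
Municipal income tax: $9,705.53 × 0.01 = $97.06
SDI: $10,579.38 × 0.0171 = $180.91
Medicare tax: $10,579.38 × 0.012 = $126.95
Union dues: $10,579.38 × 0.025 = $264.48
Total deductions = $531.08 + $342.77 + $2,412.79 + $97.06 + $180.91 + $126.95 + $264.48 = $3,956.04
Net pay = $10,579.38 − $3,956.04 = $6,623.34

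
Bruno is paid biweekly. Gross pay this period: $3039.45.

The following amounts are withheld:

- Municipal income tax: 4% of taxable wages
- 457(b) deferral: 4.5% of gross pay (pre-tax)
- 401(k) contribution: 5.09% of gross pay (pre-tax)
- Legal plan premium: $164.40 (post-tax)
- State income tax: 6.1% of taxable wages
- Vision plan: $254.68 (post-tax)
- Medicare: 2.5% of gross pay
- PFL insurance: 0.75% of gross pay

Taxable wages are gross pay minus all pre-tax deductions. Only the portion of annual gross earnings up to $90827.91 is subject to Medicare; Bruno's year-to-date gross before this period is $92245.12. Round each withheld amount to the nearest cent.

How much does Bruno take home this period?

457(b) deferral: $3039.45 × 0.045 = $136.78
401(k) contribution: $3039.45 × 0.0509 = $154.71
Pre-tax total = $136.78 + $154.71 = $291.49
Taxable wages = $3039.45 − $291.49 = $2747.96
State income tax: $2747.96 × 0.061 = $167.63
Municipal income tax: $2747.96 × 0.04 = $109.92
Medicare: annual cap $90827.91 already reached (YTD $92245.12), so $0.00
PFL insurance: $3039.45 × 0.0075 = $22.80
Vision plan: $254.68
Legal plan premium: $164.40
Total deductions = $136.78 + $154.71 + $167.63 + $109.92 + $0.00 + $22.80 + $254.68 + $164.40 = $1010.92
Net pay = $3039.45 − $1010.92 = $2028.53

$2028.53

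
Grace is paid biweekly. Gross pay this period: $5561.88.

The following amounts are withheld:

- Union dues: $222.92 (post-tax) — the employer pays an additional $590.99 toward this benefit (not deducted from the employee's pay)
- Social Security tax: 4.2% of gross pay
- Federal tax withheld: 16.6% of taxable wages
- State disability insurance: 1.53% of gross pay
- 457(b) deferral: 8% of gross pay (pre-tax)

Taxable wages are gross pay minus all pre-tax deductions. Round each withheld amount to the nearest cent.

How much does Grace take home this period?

$3725.90

457(b) deferral: $5561.88 × 0.08 = $444.95
Taxable wages = $5561.88 − $444.95 = $5116.93
Federal tax withheld: $5116.93 × 0.166 = $849.41
Social Security tax: $5561.88 × 0.042 = $233.60
State disability insurance: $5561.88 × 0.0153 = $85.10
Union dues: $222.92
(Employer's $590.99 toward union dues is not withheld from the employee.)
Total deductions = $444.95 + $849.41 + $233.60 + $85.10 + $222.92 = $1835.98
Net pay = $5561.88 − $1835.98 = $3725.90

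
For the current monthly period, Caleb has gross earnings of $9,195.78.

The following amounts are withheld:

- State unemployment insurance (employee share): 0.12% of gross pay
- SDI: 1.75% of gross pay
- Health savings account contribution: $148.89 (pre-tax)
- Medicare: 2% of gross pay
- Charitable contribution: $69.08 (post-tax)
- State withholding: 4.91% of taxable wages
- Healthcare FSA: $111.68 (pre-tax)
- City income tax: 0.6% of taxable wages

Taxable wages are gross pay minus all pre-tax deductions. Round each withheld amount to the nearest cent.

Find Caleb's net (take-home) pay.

Health savings account contribution: $148.89
Healthcare FSA: $111.68
Pre-tax total = $148.89 + $111.68 = $260.57
Taxable wages = $9,195.78 − $260.57 = $8,935.21
City income tax: $8,935.21 × 0.006 = $53.61
State withholding: $8,935.21 × 0.0491 = $438.72
SDI: $9,195.78 × 0.0175 = $160.93
Medicare: $9,195.78 × 0.02 = $183.92
State unemployment insurance (employee share): $9,195.78 × 0.0012 = $11.03
Charitable contribution: $69.08
Total deductions = $148.89 + $111.68 + $53.61 + $438.72 + $160.93 + $183.92 + $11.03 + $69.08 = $1,177.86
Net pay = $9,195.78 − $1,177.86 = $8,017.92

$8,017.92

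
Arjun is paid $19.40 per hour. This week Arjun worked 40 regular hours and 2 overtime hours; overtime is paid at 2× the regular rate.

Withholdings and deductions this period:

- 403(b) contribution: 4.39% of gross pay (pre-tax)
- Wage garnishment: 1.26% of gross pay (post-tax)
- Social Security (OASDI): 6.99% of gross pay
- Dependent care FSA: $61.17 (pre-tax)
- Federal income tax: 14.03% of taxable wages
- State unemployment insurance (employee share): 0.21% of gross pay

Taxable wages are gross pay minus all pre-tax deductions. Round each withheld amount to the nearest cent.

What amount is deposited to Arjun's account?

$576.82

Regular pay: 40 × $19.40 = $776.00
Overtime pay: 2 × $19.40 × 2 = $77.60
Gross pay = $776.00 + $77.60 = $853.60
Dependent care FSA: $61.17
403(b) contribution: $853.60 × 0.0439 = $37.47
Pre-tax total = $61.17 + $37.47 = $98.64
Taxable wages = $853.60 − $98.64 = $754.96
Federal income tax: $754.96 × 0.1403 = $105.92
Social Security (OASDI): $853.60 × 0.0699 = $59.67
State unemployment insurance (employee share): $853.60 × 0.0021 = $1.79
Wage garnishment: $853.60 × 0.0126 = $10.76
Total deductions = $61.17 + $37.47 + $105.92 + $59.67 + $1.79 + $10.76 = $276.78
Net pay = $853.60 − $276.78 = $576.82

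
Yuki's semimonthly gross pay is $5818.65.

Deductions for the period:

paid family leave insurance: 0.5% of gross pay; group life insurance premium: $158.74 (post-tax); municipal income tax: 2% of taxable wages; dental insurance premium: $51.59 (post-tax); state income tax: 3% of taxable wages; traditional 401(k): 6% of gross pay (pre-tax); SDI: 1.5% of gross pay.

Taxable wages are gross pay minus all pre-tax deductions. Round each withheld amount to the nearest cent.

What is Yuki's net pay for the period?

Traditional 401(k): $5818.65 × 0.06 = $349.12
Taxable wages = $5818.65 − $349.12 = $5469.53
Municipal income tax: $5469.53 × 0.02 = $109.39
State income tax: $5469.53 × 0.03 = $164.09
Paid family leave insurance: $5818.65 × 0.005 = $29.09
SDI: $5818.65 × 0.015 = $87.28
Group life insurance premium: $158.74
Dental insurance premium: $51.59
Total deductions = $349.12 + $109.39 + $164.09 + $29.09 + $87.28 + $158.74 + $51.59 = $949.30
Net pay = $5818.65 − $949.30 = $4869.35

$4869.35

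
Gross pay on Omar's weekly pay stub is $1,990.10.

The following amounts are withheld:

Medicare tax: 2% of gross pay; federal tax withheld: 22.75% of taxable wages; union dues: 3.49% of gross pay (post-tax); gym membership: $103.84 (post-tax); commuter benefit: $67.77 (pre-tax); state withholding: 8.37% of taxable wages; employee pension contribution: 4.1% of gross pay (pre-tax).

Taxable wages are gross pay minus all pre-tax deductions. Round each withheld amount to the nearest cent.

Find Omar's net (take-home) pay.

$1,054.81

Commuter benefit: $67.77
Employee pension contribution: $1,990.10 × 0.041 = $81.59
Pre-tax total = $67.77 + $81.59 = $149.36
Taxable wages = $1,990.10 − $149.36 = $1,840.74
Federal tax withheld: $1,840.74 × 0.2275 = $418.77
State withholding: $1,840.74 × 0.0837 = $154.07
Medicare tax: $1,990.10 × 0.02 = $39.80
Union dues: $1,990.10 × 0.0349 = $69.45
Gym membership: $103.84
Total deductions = $67.77 + $81.59 + $418.77 + $154.07 + $39.80 + $69.45 + $103.84 = $935.29
Net pay = $1,990.10 − $935.29 = $1,054.81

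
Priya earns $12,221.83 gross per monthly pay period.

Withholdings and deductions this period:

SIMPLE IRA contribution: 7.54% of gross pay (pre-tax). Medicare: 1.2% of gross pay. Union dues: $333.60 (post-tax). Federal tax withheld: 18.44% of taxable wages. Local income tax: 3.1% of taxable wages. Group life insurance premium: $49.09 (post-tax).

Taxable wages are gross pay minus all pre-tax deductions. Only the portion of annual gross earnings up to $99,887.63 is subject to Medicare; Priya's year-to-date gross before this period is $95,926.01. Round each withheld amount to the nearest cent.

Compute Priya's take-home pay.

SIMPLE IRA contribution: $12,221.83 × 0.0754 = $921.53
Taxable wages = $12,221.83 − $921.53 = $11,300.30
Federal tax withheld: $11,300.30 × 0.1844 = $2,083.78
Local income tax: $11,300.30 × 0.031 = $350.31
Medicare: only $99,887.63 − $95,926.01 = $3,961.62 of this check is subject → $3,961.62 × 0.012 = $47.54
Group life insurance premium: $49.09
Union dues: $333.60
Total deductions = $921.53 + $2,083.78 + $350.31 + $47.54 + $49.09 + $333.60 = $3,785.85
Net pay = $12,221.83 − $3,785.85 = $8,435.98

$8,435.98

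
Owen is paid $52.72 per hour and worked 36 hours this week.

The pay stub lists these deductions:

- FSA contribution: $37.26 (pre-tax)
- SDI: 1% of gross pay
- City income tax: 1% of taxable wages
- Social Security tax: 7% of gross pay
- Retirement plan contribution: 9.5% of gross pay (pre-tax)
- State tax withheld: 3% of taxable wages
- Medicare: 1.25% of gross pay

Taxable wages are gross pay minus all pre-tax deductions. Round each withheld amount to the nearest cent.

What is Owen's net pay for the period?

$1,437.60

Gross pay: 36 × $52.72 = $1,897.92
FSA contribution: $37.26
Retirement plan contribution: $1,897.92 × 0.095 = $180.30
Pre-tax total = $37.26 + $180.30 = $217.56
Taxable wages = $1,897.92 − $217.56 = $1,680.36
State tax withheld: $1,680.36 × 0.03 = $50.41
City income tax: $1,680.36 × 0.01 = $16.80
Social Security tax: $1,897.92 × 0.07 = $132.85
SDI: $1,897.92 × 0.01 = $18.98
Medicare: $1,897.92 × 0.0125 = $23.72
Total deductions = $37.26 + $180.30 + $50.41 + $16.80 + $132.85 + $18.98 + $23.72 = $460.32
Net pay = $1,897.92 − $460.32 = $1,437.60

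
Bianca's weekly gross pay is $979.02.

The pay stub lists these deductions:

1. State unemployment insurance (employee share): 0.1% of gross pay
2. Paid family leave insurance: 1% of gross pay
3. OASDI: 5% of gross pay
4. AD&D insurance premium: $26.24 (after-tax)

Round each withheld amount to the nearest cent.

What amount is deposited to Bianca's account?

State unemployment insurance (employee share): $979.02 × 0.001 = $0.98
Paid family leave insurance: $979.02 × 0.01 = $9.79
OASDI: $979.02 × 0.05 = $48.95
AD&D insurance premium: $26.24
Total deductions = $0.98 + $9.79 + $48.95 + $26.24 = $85.96
Net pay = $979.02 − $85.96 = $893.06

$893.06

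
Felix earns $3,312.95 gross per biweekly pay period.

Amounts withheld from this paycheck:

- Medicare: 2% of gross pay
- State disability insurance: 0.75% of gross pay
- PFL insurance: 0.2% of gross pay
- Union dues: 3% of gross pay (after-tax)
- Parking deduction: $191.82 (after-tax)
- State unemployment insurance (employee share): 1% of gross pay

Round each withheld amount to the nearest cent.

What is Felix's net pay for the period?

$2,890.87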